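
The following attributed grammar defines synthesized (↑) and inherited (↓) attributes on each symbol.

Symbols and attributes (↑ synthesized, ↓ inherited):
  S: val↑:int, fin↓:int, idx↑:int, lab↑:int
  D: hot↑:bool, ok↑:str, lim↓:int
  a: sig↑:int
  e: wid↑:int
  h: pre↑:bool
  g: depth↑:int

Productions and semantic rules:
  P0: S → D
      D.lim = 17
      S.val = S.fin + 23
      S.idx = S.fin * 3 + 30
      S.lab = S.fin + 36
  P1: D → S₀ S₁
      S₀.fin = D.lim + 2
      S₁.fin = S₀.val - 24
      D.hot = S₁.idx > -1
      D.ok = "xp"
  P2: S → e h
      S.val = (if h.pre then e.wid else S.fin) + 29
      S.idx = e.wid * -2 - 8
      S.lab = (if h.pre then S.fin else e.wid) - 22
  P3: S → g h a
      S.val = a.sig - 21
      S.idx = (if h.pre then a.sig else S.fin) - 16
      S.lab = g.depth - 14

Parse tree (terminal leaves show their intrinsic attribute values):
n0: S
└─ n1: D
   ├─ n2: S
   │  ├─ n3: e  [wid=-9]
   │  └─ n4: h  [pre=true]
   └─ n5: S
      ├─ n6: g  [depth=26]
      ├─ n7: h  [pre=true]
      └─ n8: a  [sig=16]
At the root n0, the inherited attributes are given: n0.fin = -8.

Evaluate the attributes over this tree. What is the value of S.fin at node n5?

1. n0.fin = -8  [given at root]
2. n1.lim = 17  [17]
3. n2.fin = 19  [D.lim + 2]
4. n3.wid = -9  [terminal]
5. n4.pre = true  [terminal]
6. n2.val = 20  [(if h.pre then e.wid else S.fin) + 29]
7. n2.idx = 10  [e.wid * -2 - 8]
8. n2.lab = -3  [(if h.pre then S.fin else e.wid) - 22]
9. n5.fin = -4  [S₀.val - 24]
10. n6.depth = 26  [terminal]
11. n7.pre = true  [terminal]
12. n8.sig = 16  [terminal]
13. n5.val = -5  [a.sig - 21]
14. n5.idx = 0  [(if h.pre then a.sig else S.fin) - 16]
15. n5.lab = 12  [g.depth - 14]
16. n1.hot = true  [S₁.idx > -1]
17. n1.ok = "xp"  ["xp"]
18. n0.val = 15  [S.fin + 23]
19. n0.idx = 6  [S.fin * 3 + 30]
20. n0.lab = 28  [S.fin + 36]

-4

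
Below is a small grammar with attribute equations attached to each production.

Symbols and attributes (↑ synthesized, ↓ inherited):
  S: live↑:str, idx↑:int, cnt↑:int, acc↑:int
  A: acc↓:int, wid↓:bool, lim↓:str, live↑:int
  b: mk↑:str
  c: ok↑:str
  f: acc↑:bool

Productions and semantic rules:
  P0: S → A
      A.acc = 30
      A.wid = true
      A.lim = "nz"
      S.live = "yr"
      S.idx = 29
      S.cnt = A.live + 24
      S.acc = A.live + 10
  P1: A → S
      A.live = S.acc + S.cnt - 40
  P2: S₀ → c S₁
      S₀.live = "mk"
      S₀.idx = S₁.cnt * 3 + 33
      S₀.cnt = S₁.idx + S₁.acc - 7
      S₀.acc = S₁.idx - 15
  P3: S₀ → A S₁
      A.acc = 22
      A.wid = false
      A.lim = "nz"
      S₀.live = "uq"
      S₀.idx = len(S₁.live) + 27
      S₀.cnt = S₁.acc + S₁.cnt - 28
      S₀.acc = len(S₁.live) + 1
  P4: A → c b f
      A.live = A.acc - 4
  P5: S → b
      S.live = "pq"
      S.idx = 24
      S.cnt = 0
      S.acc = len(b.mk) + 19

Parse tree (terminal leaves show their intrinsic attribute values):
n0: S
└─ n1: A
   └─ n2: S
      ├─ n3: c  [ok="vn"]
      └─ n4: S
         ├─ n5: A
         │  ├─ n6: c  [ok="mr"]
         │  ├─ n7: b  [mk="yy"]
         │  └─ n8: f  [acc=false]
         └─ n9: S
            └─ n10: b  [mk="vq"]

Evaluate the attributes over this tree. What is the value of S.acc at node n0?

1. n1.acc = 30  [30]
2. n1.wid = true  [true]
3. n1.lim = "nz"  ["nz"]
4. n3.ok = "vn"  [terminal]
5. n5.acc = 22  [22]
6. n5.wid = false  [false]
7. n5.lim = "nz"  ["nz"]
8. n6.ok = "mr"  [terminal]
9. n7.mk = "yy"  [terminal]
10. n8.acc = false  [terminal]
11. n5.live = 18  [A.acc - 4]
12. n10.mk = "vq"  [terminal]
13. n9.live = "pq"  ["pq"]
14. n9.idx = 24  [24]
15. n9.cnt = 0  [0]
16. n9.acc = 21  [len(b.mk) + 19]
17. n4.live = "uq"  ["uq"]
18. n4.idx = 29  [len(S₁.live) + 27]
19. n4.cnt = -7  [S₁.acc + S₁.cnt - 28]
20. n4.acc = 3  [len(S₁.live) + 1]
21. n2.live = "mk"  ["mk"]
22. n2.idx = 12  [S₁.cnt * 3 + 33]
23. n2.cnt = 25  [S₁.idx + S₁.acc - 7]
24. n2.acc = 14  [S₁.idx - 15]
25. n1.live = -1  [S.acc + S.cnt - 40]
26. n0.live = "yr"  ["yr"]
27. n0.idx = 29  [29]
28. n0.cnt = 23  [A.live + 24]
29. n0.acc = 9  [A.live + 10]

9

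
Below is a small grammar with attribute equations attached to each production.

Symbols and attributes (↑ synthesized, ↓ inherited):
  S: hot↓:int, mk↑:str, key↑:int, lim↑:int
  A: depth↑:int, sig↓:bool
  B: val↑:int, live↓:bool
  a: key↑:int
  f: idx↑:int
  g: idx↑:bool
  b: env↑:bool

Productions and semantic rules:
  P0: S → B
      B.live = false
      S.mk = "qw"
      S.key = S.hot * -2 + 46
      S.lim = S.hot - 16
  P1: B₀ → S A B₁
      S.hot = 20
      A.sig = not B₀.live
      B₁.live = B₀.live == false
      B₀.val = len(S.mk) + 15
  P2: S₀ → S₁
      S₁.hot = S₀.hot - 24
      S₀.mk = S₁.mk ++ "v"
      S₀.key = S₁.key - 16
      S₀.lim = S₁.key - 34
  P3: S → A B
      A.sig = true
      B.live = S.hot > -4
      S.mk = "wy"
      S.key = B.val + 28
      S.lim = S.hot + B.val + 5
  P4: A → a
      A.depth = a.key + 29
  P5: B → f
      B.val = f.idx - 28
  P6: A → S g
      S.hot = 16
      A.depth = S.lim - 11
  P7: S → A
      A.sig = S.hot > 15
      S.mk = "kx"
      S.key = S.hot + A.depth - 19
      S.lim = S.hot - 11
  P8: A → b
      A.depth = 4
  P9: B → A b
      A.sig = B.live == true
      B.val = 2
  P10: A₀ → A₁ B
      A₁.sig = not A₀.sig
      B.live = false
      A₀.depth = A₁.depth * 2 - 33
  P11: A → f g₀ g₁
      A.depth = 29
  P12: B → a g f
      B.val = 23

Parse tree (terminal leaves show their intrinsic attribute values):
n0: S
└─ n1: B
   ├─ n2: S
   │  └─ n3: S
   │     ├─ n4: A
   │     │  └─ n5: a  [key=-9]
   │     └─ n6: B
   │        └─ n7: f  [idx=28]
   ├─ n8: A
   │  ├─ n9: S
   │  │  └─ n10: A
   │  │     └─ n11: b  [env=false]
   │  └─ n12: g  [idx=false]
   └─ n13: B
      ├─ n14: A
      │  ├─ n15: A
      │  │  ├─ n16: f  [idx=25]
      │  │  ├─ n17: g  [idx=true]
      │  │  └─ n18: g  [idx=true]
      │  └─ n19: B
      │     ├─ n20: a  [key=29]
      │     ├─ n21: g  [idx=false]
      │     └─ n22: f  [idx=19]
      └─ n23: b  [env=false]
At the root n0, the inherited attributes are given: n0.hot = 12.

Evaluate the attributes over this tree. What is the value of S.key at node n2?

12

1. n0.hot = 12  [given at root]
2. n1.live = false  [false]
3. n2.hot = 20  [20]
4. n3.hot = -4  [S₀.hot - 24]
5. n4.sig = true  [true]
6. n5.key = -9  [terminal]
7. n4.depth = 20  [a.key + 29]
8. n6.live = false  [S.hot > -4]
9. n7.idx = 28  [terminal]
10. n6.val = 0  [f.idx - 28]
11. n3.mk = "wy"  ["wy"]
12. n3.key = 28  [B.val + 28]
13. n3.lim = 1  [S.hot + B.val + 5]
14. n2.mk = "wyv"  [S₁.mk ++ "v"]
15. n2.key = 12  [S₁.key - 16]
16. n2.lim = -6  [S₁.key - 34]
17. n8.sig = true  [not B₀.live]
18. n9.hot = 16  [16]
19. n10.sig = true  [S.hot > 15]
20. n11.env = false  [terminal]
21. n10.depth = 4  [4]
22. n9.mk = "kx"  ["kx"]
23. n9.key = 1  [S.hot + A.depth - 19]
24. n9.lim = 5  [S.hot - 11]
25. n12.idx = false  [terminal]
26. n8.depth = -6  [S.lim - 11]
27. n13.live = true  [B₀.live == false]
28. n14.sig = true  [B.live == true]
29. n15.sig = false  [not A₀.sig]
30. n16.idx = 25  [terminal]
31. n17.idx = true  [terminal]
32. n18.idx = true  [terminal]
33. n15.depth = 29  [29]
34. n19.live = false  [false]
35. n20.key = 29  [terminal]
36. n21.idx = false  [terminal]
37. n22.idx = 19  [terminal]
38. n19.val = 23  [23]
39. n14.depth = 25  [A₁.depth * 2 - 33]
40. n23.env = false  [terminal]
41. n13.val = 2  [2]
42. n1.val = 18  [len(S.mk) + 15]
43. n0.mk = "qw"  ["qw"]
44. n0.key = 22  [S.hot * -2 + 46]
45. n0.lim = -4  [S.hot - 16]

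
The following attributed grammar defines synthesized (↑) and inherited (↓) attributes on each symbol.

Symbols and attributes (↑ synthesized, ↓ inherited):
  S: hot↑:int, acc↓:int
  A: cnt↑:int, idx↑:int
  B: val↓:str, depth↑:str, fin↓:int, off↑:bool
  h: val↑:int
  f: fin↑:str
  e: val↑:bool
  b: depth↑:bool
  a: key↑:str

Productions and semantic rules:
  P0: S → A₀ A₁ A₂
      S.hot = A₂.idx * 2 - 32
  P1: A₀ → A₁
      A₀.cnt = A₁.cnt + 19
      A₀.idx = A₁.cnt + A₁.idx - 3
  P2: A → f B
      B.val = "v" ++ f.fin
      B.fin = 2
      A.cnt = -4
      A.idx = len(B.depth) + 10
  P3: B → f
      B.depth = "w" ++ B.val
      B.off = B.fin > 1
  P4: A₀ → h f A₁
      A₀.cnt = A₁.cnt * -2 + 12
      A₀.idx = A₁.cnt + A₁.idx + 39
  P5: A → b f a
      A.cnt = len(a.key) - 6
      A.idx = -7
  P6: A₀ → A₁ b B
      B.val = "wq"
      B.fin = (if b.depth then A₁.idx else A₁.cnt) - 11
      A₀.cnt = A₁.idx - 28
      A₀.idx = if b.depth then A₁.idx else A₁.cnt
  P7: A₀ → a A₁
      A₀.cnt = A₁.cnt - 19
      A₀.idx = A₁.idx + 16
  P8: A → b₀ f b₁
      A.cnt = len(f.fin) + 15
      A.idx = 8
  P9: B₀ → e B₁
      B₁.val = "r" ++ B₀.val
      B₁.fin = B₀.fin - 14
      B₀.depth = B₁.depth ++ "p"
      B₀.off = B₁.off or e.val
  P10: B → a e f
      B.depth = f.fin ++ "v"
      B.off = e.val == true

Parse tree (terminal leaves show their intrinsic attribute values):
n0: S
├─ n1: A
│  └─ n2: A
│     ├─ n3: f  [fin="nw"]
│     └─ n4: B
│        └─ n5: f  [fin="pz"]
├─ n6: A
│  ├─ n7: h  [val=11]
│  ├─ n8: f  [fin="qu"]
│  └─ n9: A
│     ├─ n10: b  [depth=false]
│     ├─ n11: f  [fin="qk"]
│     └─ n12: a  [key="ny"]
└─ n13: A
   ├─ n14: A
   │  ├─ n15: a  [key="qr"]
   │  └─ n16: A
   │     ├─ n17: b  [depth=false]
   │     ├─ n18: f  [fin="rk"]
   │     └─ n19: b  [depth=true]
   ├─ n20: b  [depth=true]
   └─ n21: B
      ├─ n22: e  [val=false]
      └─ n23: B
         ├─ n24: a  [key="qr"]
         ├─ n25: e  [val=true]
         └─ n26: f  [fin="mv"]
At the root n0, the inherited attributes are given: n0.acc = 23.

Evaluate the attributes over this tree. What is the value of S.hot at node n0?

16

1. n0.acc = 23  [given at root]
2. n3.fin = "nw"  [terminal]
3. n4.val = "vnw"  ["v" ++ f.fin]
4. n4.fin = 2  [2]
5. n5.fin = "pz"  [terminal]
6. n4.depth = "wvnw"  ["w" ++ B.val]
7. n4.off = true  [B.fin > 1]
8. n2.cnt = -4  [-4]
9. n2.idx = 14  [len(B.depth) + 10]
10. n1.cnt = 15  [A₁.cnt + 19]
11. n1.idx = 7  [A₁.cnt + A₁.idx - 3]
12. n7.val = 11  [terminal]
13. n8.fin = "qu"  [terminal]
14. n10.depth = false  [terminal]
15. n11.fin = "qk"  [terminal]
16. n12.key = "ny"  [terminal]
17. n9.cnt = -4  [len(a.key) - 6]
18. n9.idx = -7  [-7]
19. n6.cnt = 20  [A₁.cnt * -2 + 12]
20. n6.idx = 28  [A₁.cnt + A₁.idx + 39]
21. n15.key = "qr"  [terminal]
22. n17.depth = false  [terminal]
23. n18.fin = "rk"  [terminal]
24. n19.depth = true  [terminal]
25. n16.cnt = 17  [len(f.fin) + 15]
26. n16.idx = 8  [8]
27. n14.cnt = -2  [A₁.cnt - 19]
28. n14.idx = 24  [A₁.idx + 16]
29. n20.depth = true  [terminal]
30. n21.val = "wq"  ["wq"]
31. n21.fin = 13  [(if b.depth then A₁.idx else A₁.cnt) - 11]
32. n22.val = false  [terminal]
33. n23.val = "rwq"  ["r" ++ B₀.val]
34. n23.fin = -1  [B₀.fin - 14]
35. n24.key = "qr"  [terminal]
36. n25.val = true  [terminal]
37. n26.fin = "mv"  [terminal]
38. n23.depth = "mvv"  [f.fin ++ "v"]
39. n23.off = true  [e.val == true]
40. n21.depth = "mvvp"  [B₁.depth ++ "p"]
41. n21.off = true  [B₁.off or e.val]
42. n13.cnt = -4  [A₁.idx - 28]
43. n13.idx = 24  [if b.depth then A₁.idx else A₁.cnt]
44. n0.hot = 16  [A₂.idx * 2 - 32]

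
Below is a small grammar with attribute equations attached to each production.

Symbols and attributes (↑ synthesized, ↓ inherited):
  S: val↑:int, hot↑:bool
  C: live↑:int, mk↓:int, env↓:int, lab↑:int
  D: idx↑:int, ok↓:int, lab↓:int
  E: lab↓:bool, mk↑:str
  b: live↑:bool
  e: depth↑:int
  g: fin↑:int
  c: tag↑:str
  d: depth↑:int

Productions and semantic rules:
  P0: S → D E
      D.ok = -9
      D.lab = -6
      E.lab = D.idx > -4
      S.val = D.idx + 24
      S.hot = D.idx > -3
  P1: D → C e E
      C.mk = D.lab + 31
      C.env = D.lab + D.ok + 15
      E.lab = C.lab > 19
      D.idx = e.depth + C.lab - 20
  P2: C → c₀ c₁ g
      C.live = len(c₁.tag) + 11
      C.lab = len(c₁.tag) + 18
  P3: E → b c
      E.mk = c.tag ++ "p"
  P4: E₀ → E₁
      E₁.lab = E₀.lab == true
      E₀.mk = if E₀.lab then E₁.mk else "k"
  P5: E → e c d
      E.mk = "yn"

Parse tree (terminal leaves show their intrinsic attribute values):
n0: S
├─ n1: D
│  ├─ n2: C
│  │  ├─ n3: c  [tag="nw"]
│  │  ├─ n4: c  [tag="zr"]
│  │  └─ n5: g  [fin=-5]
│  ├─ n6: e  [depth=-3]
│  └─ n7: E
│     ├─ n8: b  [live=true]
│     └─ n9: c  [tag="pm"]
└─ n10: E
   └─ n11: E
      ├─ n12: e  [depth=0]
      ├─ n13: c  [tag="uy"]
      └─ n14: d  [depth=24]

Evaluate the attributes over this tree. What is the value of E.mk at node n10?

"yn"

1. n1.ok = -9  [-9]
2. n1.lab = -6  [-6]
3. n2.mk = 25  [D.lab + 31]
4. n2.env = 0  [D.lab + D.ok + 15]
5. n3.tag = "nw"  [terminal]
6. n4.tag = "zr"  [terminal]
7. n5.fin = -5  [terminal]
8. n2.live = 13  [len(c₁.tag) + 11]
9. n2.lab = 20  [len(c₁.tag) + 18]
10. n6.depth = -3  [terminal]
11. n7.lab = true  [C.lab > 19]
12. n8.live = true  [terminal]
13. n9.tag = "pm"  [terminal]
14. n7.mk = "pmp"  [c.tag ++ "p"]
15. n1.idx = -3  [e.depth + C.lab - 20]
16. n10.lab = true  [D.idx > -4]
17. n11.lab = true  [E₀.lab == true]
18. n12.depth = 0  [terminal]
19. n13.tag = "uy"  [terminal]
20. n14.depth = 24  [terminal]
21. n11.mk = "yn"  ["yn"]
22. n10.mk = "yn"  [if E₀.lab then E₁.mk else "k"]
23. n0.val = 21  [D.idx + 24]
24. n0.hot = false  [D.idx > -3]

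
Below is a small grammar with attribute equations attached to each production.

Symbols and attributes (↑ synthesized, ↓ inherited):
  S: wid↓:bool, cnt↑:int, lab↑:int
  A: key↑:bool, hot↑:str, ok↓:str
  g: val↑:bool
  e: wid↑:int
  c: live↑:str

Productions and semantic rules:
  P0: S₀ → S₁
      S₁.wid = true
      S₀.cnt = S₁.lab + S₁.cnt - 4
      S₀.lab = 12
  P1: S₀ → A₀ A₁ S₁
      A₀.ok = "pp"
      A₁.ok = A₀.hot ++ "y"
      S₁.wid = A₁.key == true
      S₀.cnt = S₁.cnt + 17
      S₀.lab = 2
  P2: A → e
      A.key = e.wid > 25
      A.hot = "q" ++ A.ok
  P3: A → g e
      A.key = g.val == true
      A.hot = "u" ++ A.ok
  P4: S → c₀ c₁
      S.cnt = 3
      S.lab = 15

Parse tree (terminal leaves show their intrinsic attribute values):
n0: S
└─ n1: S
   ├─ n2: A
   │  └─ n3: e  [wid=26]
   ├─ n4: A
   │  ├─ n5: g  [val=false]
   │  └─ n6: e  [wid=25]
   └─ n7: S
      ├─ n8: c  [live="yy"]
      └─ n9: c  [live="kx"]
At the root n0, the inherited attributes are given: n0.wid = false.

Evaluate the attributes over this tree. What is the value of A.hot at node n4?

1. n0.wid = false  [given at root]
2. n1.wid = true  [true]
3. n2.ok = "pp"  ["pp"]
4. n3.wid = 26  [terminal]
5. n2.key = true  [e.wid > 25]
6. n2.hot = "qpp"  ["q" ++ A.ok]
7. n4.ok = "qppy"  [A₀.hot ++ "y"]
8. n5.val = false  [terminal]
9. n6.wid = 25  [terminal]
10. n4.key = false  [g.val == true]
11. n4.hot = "uqppy"  ["u" ++ A.ok]
12. n7.wid = false  [A₁.key == true]
13. n8.live = "yy"  [terminal]
14. n9.live = "kx"  [terminal]
15. n7.cnt = 3  [3]
16. n7.lab = 15  [15]
17. n1.cnt = 20  [S₁.cnt + 17]
18. n1.lab = 2  [2]
19. n0.cnt = 18  [S₁.lab + S₁.cnt - 4]
20. n0.lab = 12  [12]

"uqppy"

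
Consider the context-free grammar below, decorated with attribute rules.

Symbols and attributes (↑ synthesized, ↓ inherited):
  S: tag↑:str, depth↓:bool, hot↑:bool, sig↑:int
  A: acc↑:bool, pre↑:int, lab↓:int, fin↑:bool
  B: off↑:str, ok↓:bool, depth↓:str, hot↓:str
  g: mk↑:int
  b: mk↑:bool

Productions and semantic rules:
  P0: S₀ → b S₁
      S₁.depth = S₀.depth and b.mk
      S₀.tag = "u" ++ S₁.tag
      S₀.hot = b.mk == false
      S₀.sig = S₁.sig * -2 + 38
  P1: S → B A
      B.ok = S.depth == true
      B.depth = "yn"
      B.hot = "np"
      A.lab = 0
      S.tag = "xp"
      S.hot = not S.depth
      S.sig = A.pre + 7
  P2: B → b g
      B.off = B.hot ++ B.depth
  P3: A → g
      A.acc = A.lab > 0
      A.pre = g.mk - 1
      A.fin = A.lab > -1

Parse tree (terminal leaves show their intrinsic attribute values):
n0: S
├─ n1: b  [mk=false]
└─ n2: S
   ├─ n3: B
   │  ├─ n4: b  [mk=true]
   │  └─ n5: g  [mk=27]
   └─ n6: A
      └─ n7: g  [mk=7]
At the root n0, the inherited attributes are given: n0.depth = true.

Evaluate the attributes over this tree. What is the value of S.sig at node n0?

12

1. n0.depth = true  [given at root]
2. n1.mk = false  [terminal]
3. n2.depth = false  [S₀.depth and b.mk]
4. n3.ok = false  [S.depth == true]
5. n3.depth = "yn"  ["yn"]
6. n3.hot = "np"  ["np"]
7. n4.mk = true  [terminal]
8. n5.mk = 27  [terminal]
9. n3.off = "npyn"  [B.hot ++ B.depth]
10. n6.lab = 0  [0]
11. n7.mk = 7  [terminal]
12. n6.acc = false  [A.lab > 0]
13. n6.pre = 6  [g.mk - 1]
14. n6.fin = true  [A.lab > -1]
15. n2.tag = "xp"  ["xp"]
16. n2.hot = true  [not S.depth]
17. n2.sig = 13  [A.pre + 7]
18. n0.tag = "uxp"  ["u" ++ S₁.tag]
19. n0.hot = true  [b.mk == false]
20. n0.sig = 12  [S₁.sig * -2 + 38]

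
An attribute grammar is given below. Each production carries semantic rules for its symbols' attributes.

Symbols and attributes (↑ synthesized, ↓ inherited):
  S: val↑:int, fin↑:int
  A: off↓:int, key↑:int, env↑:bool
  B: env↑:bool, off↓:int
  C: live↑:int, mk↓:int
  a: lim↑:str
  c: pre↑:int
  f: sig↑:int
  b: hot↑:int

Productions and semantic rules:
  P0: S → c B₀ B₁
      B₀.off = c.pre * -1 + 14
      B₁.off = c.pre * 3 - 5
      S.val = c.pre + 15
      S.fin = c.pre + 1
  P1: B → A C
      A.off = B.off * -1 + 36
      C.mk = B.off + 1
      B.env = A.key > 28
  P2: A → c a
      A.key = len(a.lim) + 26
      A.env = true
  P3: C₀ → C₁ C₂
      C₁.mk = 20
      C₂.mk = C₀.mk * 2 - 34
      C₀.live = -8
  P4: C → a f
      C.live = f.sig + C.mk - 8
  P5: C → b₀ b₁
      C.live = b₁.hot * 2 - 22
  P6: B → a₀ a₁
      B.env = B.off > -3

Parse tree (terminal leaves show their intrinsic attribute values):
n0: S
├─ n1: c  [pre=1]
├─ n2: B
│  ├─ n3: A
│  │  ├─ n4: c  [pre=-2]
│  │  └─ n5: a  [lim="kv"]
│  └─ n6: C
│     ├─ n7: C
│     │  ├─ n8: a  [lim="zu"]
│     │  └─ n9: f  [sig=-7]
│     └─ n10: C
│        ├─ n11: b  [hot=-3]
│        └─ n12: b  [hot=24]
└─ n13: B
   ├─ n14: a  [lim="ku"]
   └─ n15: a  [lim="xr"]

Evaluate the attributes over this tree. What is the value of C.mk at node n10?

1. n1.pre = 1  [terminal]
2. n2.off = 13  [c.pre * -1 + 14]
3. n3.off = 23  [B.off * -1 + 36]
4. n4.pre = -2  [terminal]
5. n5.lim = "kv"  [terminal]
6. n3.key = 28  [len(a.lim) + 26]
7. n3.env = true  [true]
8. n6.mk = 14  [B.off + 1]
9. n7.mk = 20  [20]
10. n8.lim = "zu"  [terminal]
11. n9.sig = -7  [terminal]
12. n7.live = 5  [f.sig + C.mk - 8]
13. n10.mk = -6  [C₀.mk * 2 - 34]
14. n11.hot = -3  [terminal]
15. n12.hot = 24  [terminal]
16. n10.live = 26  [b₁.hot * 2 - 22]
17. n6.live = -8  [-8]
18. n2.env = false  [A.key > 28]
19. n13.off = -2  [c.pre * 3 - 5]
20. n14.lim = "ku"  [terminal]
21. n15.lim = "xr"  [terminal]
22. n13.env = true  [B.off > -3]
23. n0.val = 16  [c.pre + 15]
24. n0.fin = 2  [c.pre + 1]

-6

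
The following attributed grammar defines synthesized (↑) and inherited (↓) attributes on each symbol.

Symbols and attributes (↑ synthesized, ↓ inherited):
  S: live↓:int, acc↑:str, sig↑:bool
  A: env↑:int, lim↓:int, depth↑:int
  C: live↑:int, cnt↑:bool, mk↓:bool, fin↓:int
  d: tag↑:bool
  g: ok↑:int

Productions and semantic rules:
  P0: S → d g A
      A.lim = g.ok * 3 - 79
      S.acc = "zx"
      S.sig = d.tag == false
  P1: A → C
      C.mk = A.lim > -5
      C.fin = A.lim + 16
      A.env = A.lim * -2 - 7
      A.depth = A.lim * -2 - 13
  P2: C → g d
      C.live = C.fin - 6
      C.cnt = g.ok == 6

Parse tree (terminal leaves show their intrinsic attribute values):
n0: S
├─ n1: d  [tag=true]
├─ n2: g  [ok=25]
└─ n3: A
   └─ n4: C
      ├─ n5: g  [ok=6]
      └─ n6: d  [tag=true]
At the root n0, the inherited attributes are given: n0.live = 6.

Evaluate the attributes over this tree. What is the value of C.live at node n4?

1. n0.live = 6  [given at root]
2. n1.tag = true  [terminal]
3. n2.ok = 25  [terminal]
4. n3.lim = -4  [g.ok * 3 - 79]
5. n4.mk = true  [A.lim > -5]
6. n4.fin = 12  [A.lim + 16]
7. n5.ok = 6  [terminal]
8. n6.tag = true  [terminal]
9. n4.live = 6  [C.fin - 6]
10. n4.cnt = true  [g.ok == 6]
11. n3.env = 1  [A.lim * -2 - 7]
12. n3.depth = -5  [A.lim * -2 - 13]
13. n0.acc = "zx"  ["zx"]
14. n0.sig = false  [d.tag == false]

6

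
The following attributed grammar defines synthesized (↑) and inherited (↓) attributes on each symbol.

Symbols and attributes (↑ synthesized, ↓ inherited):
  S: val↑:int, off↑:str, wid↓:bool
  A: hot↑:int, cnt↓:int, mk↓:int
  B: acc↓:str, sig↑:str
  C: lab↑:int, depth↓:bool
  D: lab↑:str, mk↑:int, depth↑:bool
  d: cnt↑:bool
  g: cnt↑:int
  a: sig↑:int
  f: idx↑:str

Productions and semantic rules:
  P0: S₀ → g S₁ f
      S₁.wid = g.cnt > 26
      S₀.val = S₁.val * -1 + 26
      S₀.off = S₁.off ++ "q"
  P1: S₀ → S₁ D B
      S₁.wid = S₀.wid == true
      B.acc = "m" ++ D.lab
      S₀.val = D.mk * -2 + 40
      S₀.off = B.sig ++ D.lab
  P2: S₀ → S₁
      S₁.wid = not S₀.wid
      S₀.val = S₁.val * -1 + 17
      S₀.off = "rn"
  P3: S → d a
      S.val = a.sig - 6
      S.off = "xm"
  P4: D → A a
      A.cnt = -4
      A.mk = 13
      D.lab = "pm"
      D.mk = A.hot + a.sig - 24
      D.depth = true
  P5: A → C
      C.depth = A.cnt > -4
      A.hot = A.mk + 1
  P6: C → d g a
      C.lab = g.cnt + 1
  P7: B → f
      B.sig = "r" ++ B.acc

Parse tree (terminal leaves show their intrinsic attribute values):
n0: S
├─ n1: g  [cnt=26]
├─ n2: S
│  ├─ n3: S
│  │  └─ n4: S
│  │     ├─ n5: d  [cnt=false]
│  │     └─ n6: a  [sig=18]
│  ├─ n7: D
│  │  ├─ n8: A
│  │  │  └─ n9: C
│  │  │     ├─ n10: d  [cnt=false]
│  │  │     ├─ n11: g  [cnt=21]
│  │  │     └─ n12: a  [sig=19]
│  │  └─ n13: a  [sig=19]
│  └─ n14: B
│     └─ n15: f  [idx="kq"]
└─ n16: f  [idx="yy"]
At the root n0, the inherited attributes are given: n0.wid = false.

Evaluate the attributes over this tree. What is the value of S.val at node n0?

1. n0.wid = false  [given at root]
2. n1.cnt = 26  [terminal]
3. n2.wid = false  [g.cnt > 26]
4. n3.wid = false  [S₀.wid == true]
5. n4.wid = true  [not S₀.wid]
6. n5.cnt = false  [terminal]
7. n6.sig = 18  [terminal]
8. n4.val = 12  [a.sig - 6]
9. n4.off = "xm"  ["xm"]
10. n3.val = 5  [S₁.val * -1 + 17]
11. n3.off = "rn"  ["rn"]
12. n8.cnt = -4  [-4]
13. n8.mk = 13  [13]
14. n9.depth = false  [A.cnt > -4]
15. n10.cnt = false  [terminal]
16. n11.cnt = 21  [terminal]
17. n12.sig = 19  [terminal]
18. n9.lab = 22  [g.cnt + 1]
19. n8.hot = 14  [A.mk + 1]
20. n13.sig = 19  [terminal]
21. n7.lab = "pm"  ["pm"]
22. n7.mk = 9  [A.hot + a.sig - 24]
23. n7.depth = true  [true]
24. n14.acc = "mpm"  ["m" ++ D.lab]
25. n15.idx = "kq"  [terminal]
26. n14.sig = "rmpm"  ["r" ++ B.acc]
27. n2.val = 22  [D.mk * -2 + 40]
28. n2.off = "rmpmpm"  [B.sig ++ D.lab]
29. n16.idx = "yy"  [terminal]
30. n0.val = 4  [S₁.val * -1 + 26]
31. n0.off = "rmpmpmq"  [S₁.off ++ "q"]

4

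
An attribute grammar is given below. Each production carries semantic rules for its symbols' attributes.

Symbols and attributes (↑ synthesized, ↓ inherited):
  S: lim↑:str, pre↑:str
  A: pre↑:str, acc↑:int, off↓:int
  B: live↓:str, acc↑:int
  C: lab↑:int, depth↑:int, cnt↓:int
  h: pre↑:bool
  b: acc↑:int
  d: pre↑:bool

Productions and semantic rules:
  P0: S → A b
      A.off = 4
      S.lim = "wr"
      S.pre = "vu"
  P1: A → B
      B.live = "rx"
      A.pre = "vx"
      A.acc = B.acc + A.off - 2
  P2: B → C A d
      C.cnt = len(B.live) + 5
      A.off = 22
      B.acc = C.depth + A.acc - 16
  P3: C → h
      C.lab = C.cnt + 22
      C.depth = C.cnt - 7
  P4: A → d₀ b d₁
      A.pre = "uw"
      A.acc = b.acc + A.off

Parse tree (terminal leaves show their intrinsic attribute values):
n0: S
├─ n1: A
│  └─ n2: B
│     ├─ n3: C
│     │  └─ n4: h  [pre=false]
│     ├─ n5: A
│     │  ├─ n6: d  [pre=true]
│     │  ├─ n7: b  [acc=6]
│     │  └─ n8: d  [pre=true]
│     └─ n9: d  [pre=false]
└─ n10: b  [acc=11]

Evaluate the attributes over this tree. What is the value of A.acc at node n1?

1. n1.off = 4  [4]
2. n2.live = "rx"  ["rx"]
3. n3.cnt = 7  [len(B.live) + 5]
4. n4.pre = false  [terminal]
5. n3.lab = 29  [C.cnt + 22]
6. n3.depth = 0  [C.cnt - 7]
7. n5.off = 22  [22]
8. n6.pre = true  [terminal]
9. n7.acc = 6  [terminal]
10. n8.pre = true  [terminal]
11. n5.pre = "uw"  ["uw"]
12. n5.acc = 28  [b.acc + A.off]
13. n9.pre = false  [terminal]
14. n2.acc = 12  [C.depth + A.acc - 16]
15. n1.pre = "vx"  ["vx"]
16. n1.acc = 14  [B.acc + A.off - 2]
17. n10.acc = 11  [terminal]
18. n0.lim = "wr"  ["wr"]
19. n0.pre = "vu"  ["vu"]

14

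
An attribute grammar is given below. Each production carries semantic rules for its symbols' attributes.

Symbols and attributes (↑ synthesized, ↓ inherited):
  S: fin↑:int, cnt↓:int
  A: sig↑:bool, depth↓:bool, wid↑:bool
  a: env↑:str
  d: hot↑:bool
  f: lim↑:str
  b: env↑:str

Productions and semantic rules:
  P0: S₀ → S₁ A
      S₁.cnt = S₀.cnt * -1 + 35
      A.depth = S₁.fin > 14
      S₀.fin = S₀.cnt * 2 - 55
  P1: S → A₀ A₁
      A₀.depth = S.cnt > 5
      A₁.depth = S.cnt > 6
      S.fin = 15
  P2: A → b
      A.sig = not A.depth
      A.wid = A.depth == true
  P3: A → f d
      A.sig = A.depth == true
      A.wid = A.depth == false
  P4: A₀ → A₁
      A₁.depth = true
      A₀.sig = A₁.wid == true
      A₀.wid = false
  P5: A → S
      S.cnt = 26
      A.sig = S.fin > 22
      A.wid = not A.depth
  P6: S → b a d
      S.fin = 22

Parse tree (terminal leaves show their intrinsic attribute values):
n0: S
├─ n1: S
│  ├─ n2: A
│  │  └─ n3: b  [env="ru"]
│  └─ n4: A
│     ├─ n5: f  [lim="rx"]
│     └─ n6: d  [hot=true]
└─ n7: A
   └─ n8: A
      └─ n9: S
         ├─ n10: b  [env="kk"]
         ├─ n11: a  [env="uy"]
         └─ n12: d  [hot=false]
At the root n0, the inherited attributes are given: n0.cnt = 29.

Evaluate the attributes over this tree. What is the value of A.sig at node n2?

false

1. n0.cnt = 29  [given at root]
2. n1.cnt = 6  [S₀.cnt * -1 + 35]
3. n2.depth = true  [S.cnt > 5]
4. n3.env = "ru"  [terminal]
5. n2.sig = false  [not A.depth]
6. n2.wid = true  [A.depth == true]
7. n4.depth = false  [S.cnt > 6]
8. n5.lim = "rx"  [terminal]
9. n6.hot = true  [terminal]
10. n4.sig = false  [A.depth == true]
11. n4.wid = true  [A.depth == false]
12. n1.fin = 15  [15]
13. n7.depth = true  [S₁.fin > 14]
14. n8.depth = true  [true]
15. n9.cnt = 26  [26]
16. n10.env = "kk"  [terminal]
17. n11.env = "uy"  [terminal]
18. n12.hot = false  [terminal]
19. n9.fin = 22  [22]
20. n8.sig = false  [S.fin > 22]
21. n8.wid = false  [not A.depth]
22. n7.sig = false  [A₁.wid == true]
23. n7.wid = false  [false]
24. n0.fin = 3  [S₀.cnt * 2 - 55]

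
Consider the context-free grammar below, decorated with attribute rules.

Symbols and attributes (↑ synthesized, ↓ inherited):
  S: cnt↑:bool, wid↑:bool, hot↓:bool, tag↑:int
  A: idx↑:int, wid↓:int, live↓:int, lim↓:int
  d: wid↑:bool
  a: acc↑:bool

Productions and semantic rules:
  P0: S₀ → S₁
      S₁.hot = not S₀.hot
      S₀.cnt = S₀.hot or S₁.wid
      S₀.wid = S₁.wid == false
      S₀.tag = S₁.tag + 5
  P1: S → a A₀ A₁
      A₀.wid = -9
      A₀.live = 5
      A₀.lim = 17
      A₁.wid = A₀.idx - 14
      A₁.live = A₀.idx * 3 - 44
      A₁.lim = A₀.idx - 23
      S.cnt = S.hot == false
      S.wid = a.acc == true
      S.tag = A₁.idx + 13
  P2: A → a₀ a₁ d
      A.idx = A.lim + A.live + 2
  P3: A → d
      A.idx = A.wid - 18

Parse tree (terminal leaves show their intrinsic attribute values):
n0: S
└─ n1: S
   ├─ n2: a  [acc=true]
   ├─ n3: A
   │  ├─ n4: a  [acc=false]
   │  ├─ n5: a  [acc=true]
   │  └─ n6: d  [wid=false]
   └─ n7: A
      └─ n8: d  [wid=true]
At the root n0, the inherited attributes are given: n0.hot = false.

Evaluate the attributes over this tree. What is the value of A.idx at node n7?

-8

1. n0.hot = false  [given at root]
2. n1.hot = true  [not S₀.hot]
3. n2.acc = true  [terminal]
4. n3.wid = -9  [-9]
5. n3.live = 5  [5]
6. n3.lim = 17  [17]
7. n4.acc = false  [terminal]
8. n5.acc = true  [terminal]
9. n6.wid = false  [terminal]
10. n3.idx = 24  [A.lim + A.live + 2]
11. n7.wid = 10  [A₀.idx - 14]
12. n7.live = 28  [A₀.idx * 3 - 44]
13. n7.lim = 1  [A₀.idx - 23]
14. n8.wid = true  [terminal]
15. n7.idx = -8  [A.wid - 18]
16. n1.cnt = false  [S.hot == false]
17. n1.wid = true  [a.acc == true]
18. n1.tag = 5  [A₁.idx + 13]
19. n0.cnt = true  [S₀.hot or S₁.wid]
20. n0.wid = false  [S₁.wid == false]
21. n0.tag = 10  [S₁.tag + 5]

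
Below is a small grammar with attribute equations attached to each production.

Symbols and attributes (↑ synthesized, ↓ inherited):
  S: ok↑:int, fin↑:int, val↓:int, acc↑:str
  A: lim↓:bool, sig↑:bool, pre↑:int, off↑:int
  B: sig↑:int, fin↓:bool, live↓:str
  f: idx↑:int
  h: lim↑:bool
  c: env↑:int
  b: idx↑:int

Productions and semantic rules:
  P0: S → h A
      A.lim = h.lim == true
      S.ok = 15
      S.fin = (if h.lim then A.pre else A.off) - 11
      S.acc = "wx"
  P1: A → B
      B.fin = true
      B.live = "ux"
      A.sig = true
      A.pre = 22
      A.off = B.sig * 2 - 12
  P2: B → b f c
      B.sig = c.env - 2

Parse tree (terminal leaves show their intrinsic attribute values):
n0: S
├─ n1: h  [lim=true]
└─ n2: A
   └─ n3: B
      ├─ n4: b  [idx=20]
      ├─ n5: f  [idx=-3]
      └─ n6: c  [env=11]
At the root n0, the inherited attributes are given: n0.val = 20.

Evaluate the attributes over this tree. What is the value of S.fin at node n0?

11

1. n0.val = 20  [given at root]
2. n1.lim = true  [terminal]
3. n2.lim = true  [h.lim == true]
4. n3.fin = true  [true]
5. n3.live = "ux"  ["ux"]
6. n4.idx = 20  [terminal]
7. n5.idx = -3  [terminal]
8. n6.env = 11  [terminal]
9. n3.sig = 9  [c.env - 2]
10. n2.sig = true  [true]
11. n2.pre = 22  [22]
12. n2.off = 6  [B.sig * 2 - 12]
13. n0.ok = 15  [15]
14. n0.fin = 11  [(if h.lim then A.pre else A.off) - 11]
15. n0.acc = "wx"  ["wx"]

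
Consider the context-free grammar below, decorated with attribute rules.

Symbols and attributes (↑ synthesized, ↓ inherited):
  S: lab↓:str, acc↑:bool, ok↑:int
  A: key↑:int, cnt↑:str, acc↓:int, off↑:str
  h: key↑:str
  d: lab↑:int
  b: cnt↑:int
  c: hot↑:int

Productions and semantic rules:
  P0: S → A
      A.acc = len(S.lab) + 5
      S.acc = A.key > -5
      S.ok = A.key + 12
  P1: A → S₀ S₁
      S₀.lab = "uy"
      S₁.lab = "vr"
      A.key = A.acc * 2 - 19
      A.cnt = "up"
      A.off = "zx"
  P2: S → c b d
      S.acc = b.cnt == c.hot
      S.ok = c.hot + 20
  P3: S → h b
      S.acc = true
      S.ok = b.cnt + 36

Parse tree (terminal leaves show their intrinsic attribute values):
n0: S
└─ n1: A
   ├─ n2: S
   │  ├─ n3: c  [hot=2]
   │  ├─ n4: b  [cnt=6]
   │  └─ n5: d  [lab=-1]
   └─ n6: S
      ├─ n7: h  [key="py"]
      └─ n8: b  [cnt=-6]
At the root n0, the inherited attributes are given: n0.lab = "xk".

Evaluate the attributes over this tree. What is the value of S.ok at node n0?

1. n0.lab = "xk"  [given at root]
2. n1.acc = 7  [len(S.lab) + 5]
3. n2.lab = "uy"  ["uy"]
4. n3.hot = 2  [terminal]
5. n4.cnt = 6  [terminal]
6. n5.lab = -1  [terminal]
7. n2.acc = false  [b.cnt == c.hot]
8. n2.ok = 22  [c.hot + 20]
9. n6.lab = "vr"  ["vr"]
10. n7.key = "py"  [terminal]
11. n8.cnt = -6  [terminal]
12. n6.acc = true  [true]
13. n6.ok = 30  [b.cnt + 36]
14. n1.key = -5  [A.acc * 2 - 19]
15. n1.cnt = "up"  ["up"]
16. n1.off = "zx"  ["zx"]
17. n0.acc = false  [A.key > -5]
18. n0.ok = 7  [A.key + 12]

7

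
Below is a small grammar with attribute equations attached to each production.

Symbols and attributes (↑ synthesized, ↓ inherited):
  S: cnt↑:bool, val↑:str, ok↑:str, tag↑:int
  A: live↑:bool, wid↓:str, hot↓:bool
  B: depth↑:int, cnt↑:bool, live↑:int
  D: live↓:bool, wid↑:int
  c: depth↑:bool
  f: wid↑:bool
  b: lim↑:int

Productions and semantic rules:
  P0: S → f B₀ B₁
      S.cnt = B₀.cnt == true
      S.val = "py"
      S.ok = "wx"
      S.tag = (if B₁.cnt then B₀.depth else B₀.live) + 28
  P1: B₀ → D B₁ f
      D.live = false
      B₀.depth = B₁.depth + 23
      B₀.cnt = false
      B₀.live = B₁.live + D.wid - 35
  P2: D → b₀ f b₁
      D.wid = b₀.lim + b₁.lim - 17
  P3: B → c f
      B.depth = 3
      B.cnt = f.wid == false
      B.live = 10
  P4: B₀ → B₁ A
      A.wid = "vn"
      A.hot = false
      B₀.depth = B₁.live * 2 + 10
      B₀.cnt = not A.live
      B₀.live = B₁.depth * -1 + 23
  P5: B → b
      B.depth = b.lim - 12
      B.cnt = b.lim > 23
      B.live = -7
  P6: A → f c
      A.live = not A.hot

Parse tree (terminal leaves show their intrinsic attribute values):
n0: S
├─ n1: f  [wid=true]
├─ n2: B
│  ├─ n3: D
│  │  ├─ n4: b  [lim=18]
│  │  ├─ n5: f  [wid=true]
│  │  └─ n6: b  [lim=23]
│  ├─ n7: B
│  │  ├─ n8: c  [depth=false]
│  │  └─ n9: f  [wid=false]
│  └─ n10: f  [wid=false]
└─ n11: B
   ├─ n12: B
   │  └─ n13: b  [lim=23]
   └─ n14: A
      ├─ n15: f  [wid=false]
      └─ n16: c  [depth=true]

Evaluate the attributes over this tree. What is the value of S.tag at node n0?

27

1. n1.wid = true  [terminal]
2. n3.live = false  [false]
3. n4.lim = 18  [terminal]
4. n5.wid = true  [terminal]
5. n6.lim = 23  [terminal]
6. n3.wid = 24  [b₀.lim + b₁.lim - 17]
7. n8.depth = false  [terminal]
8. n9.wid = false  [terminal]
9. n7.depth = 3  [3]
10. n7.cnt = true  [f.wid == false]
11. n7.live = 10  [10]
12. n10.wid = false  [terminal]
13. n2.depth = 26  [B₁.depth + 23]
14. n2.cnt = false  [false]
15. n2.live = -1  [B₁.live + D.wid - 35]
16. n13.lim = 23  [terminal]
17. n12.depth = 11  [b.lim - 12]
18. n12.cnt = false  [b.lim > 23]
19. n12.live = -7  [-7]
20. n14.wid = "vn"  ["vn"]
21. n14.hot = false  [false]
22. n15.wid = false  [terminal]
23. n16.depth = true  [terminal]
24. n14.live = true  [not A.hot]
25. n11.depth = -4  [B₁.live * 2 + 10]
26. n11.cnt = false  [not A.live]
27. n11.live = 12  [B₁.depth * -1 + 23]
28. n0.cnt = false  [B₀.cnt == true]
29. n0.val = "py"  ["py"]
30. n0.ok = "wx"  ["wx"]
31. n0.tag = 27  [(if B₁.cnt then B₀.depth else B₀.live) + 28]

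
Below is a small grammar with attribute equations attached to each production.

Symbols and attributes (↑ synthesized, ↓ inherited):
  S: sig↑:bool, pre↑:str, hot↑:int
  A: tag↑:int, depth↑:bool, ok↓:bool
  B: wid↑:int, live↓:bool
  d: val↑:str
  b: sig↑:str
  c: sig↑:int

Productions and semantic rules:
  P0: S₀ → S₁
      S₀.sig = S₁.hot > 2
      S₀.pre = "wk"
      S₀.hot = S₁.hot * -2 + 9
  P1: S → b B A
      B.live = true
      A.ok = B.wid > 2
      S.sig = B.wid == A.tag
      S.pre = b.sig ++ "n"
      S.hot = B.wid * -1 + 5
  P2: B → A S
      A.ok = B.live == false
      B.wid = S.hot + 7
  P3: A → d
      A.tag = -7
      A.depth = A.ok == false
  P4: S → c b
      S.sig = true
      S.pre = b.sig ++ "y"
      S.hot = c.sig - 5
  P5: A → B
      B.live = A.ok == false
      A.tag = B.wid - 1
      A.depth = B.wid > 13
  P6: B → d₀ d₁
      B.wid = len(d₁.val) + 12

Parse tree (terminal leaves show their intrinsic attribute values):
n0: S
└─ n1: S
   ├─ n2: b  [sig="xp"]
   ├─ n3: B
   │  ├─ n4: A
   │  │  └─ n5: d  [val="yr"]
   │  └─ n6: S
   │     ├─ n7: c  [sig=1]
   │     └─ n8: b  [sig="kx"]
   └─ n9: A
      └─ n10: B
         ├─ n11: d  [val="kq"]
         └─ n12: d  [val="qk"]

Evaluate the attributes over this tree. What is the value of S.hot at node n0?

5

1. n2.sig = "xp"  [terminal]
2. n3.live = true  [true]
3. n4.ok = false  [B.live == false]
4. n5.val = "yr"  [terminal]
5. n4.tag = -7  [-7]
6. n4.depth = true  [A.ok == false]
7. n7.sig = 1  [terminal]
8. n8.sig = "kx"  [terminal]
9. n6.sig = true  [true]
10. n6.pre = "kxy"  [b.sig ++ "y"]
11. n6.hot = -4  [c.sig - 5]
12. n3.wid = 3  [S.hot + 7]
13. n9.ok = true  [B.wid > 2]
14. n10.live = false  [A.ok == false]
15. n11.val = "kq"  [terminal]
16. n12.val = "qk"  [terminal]
17. n10.wid = 14  [len(d₁.val) + 12]
18. n9.tag = 13  [B.wid - 1]
19. n9.depth = true  [B.wid > 13]
20. n1.sig = false  [B.wid == A.tag]
21. n1.pre = "xpn"  [b.sig ++ "n"]
22. n1.hot = 2  [B.wid * -1 + 5]
23. n0.sig = false  [S₁.hot > 2]
24. n0.pre = "wk"  ["wk"]
25. n0.hot = 5  [S₁.hot * -2 + 9]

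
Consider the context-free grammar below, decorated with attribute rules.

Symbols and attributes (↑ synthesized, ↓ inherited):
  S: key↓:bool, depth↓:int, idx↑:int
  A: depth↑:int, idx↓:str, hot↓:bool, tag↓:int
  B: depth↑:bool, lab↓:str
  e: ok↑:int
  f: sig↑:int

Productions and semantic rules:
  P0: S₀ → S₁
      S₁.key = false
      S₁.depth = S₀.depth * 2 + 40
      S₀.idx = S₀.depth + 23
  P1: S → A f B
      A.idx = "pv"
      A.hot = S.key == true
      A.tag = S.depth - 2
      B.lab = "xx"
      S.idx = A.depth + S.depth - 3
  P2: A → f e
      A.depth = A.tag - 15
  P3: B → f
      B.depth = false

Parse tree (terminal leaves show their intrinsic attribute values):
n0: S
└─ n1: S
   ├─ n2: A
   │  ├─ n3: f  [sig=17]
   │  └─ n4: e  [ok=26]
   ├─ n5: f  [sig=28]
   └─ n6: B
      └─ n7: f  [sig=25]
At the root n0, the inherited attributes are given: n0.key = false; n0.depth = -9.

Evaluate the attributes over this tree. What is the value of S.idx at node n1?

1. n0.key = false  [given at root]
2. n0.depth = -9  [given at root]
3. n1.key = false  [false]
4. n1.depth = 22  [S₀.depth * 2 + 40]
5. n2.idx = "pv"  ["pv"]
6. n2.hot = false  [S.key == true]
7. n2.tag = 20  [S.depth - 2]
8. n3.sig = 17  [terminal]
9. n4.ok = 26  [terminal]
10. n2.depth = 5  [A.tag - 15]
11. n5.sig = 28  [terminal]
12. n6.lab = "xx"  ["xx"]
13. n7.sig = 25  [terminal]
14. n6.depth = false  [false]
15. n1.idx = 24  [A.depth + S.depth - 3]
16. n0.idx = 14  [S₀.depth + 23]

24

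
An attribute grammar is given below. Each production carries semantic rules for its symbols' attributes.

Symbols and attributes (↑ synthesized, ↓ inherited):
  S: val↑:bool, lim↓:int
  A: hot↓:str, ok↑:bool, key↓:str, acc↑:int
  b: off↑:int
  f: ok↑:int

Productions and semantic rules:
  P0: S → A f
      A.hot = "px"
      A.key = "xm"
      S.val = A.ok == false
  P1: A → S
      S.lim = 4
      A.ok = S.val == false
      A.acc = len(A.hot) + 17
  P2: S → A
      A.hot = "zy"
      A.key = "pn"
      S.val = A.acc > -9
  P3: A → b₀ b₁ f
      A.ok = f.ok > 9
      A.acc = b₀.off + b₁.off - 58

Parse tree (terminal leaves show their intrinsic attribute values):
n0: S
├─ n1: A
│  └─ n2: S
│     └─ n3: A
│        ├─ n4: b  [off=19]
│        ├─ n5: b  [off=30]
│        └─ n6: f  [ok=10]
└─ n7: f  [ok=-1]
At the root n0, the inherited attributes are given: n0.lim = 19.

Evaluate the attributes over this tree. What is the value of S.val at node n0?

1. n0.lim = 19  [given at root]
2. n1.hot = "px"  ["px"]
3. n1.key = "xm"  ["xm"]
4. n2.lim = 4  [4]
5. n3.hot = "zy"  ["zy"]
6. n3.key = "pn"  ["pn"]
7. n4.off = 19  [terminal]
8. n5.off = 30  [terminal]
9. n6.ok = 10  [terminal]
10. n3.ok = true  [f.ok > 9]
11. n3.acc = -9  [b₀.off + b₁.off - 58]
12. n2.val = false  [A.acc > -9]
13. n1.ok = true  [S.val == false]
14. n1.acc = 19  [len(A.hot) + 17]
15. n7.ok = -1  [terminal]
16. n0.val = false  [A.ok == false]

false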